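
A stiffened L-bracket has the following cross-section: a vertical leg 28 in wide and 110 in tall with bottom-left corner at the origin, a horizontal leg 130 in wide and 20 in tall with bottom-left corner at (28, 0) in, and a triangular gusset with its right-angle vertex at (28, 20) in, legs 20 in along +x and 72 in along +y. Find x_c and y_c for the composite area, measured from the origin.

vertical leg: A = 28 × 110 = 3080.00, centroid at (14.00, 55.00).
horizontal leg: A = 130 × 20 = 2600.00, centroid at (93.00, 10.00).
gusset: A = ½·20·72 = 720.00, centroid at (34.67, 44.00).
ΣA = 6400.00 in²
ΣAx_c = (3080.00)(14.00) + (2600.00)(93.00) + (720.00)(34.67) = 309880.00 in³
ΣAy_c = (3080.00)(55.00) + (2600.00)(10.00) + (720.00)(44.00) = 227080.00 in³
x_c = 309880.00 / 6400.00 = 48.42 in
y_c = 227080.00 / 6400.00 = 35.48 in

x_c = 48.42 in, y_c = 35.48 in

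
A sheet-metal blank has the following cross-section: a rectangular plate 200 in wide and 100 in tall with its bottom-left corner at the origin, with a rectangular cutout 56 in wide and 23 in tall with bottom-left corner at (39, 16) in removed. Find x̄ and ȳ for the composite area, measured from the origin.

plate: A = 200 × 100 = 20000.00, centroid at (100.00, 50.00).
hole: A = −(56 × 23) = -1288.00, centroid at (67.00, 27.50).
ΣA = 18712.00 in², ΣAx̄ = 1913704.00 in³, ΣAȳ = 964580.00 in³.
x̄ = 1913704.00/18712.00 = 102.27 in; ȳ = 964580.00/18712.00 = 51.55 in.

x̄ = 102.27 in, ȳ = 51.55 in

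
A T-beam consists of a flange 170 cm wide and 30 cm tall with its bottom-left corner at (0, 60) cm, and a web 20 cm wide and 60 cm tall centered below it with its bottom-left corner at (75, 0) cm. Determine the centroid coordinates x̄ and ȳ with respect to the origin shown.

web: A = 20 × 60 = 1200.00, centroid at (85.00, 30.00).
flange: A = 170 × 30 = 5100.00, centroid at (85.00, 75.00).
ΣA = 6300.00 cm², ΣAx̄ = 535500.00 cm³, ΣAȳ = 418500.00 cm³.
x̄ = 535500.00/6300.00 = 85.00 cm; ȳ = 418500.00/6300.00 = 66.43 cm.

x̄ = 85.00 cm, ȳ = 66.43 cm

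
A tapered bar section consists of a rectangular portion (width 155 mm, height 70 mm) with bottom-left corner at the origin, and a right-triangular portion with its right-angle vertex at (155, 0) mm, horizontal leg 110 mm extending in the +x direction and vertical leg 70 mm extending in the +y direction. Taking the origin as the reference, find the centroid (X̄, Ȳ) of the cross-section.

Part | A | x̄ᵢ | ȳᵢ | A·x̄ᵢ | A·ȳᵢ
rectangular portion | 10850.00 | 77.50 | 35.00 | 840875.00 | 379750.00
triangular portion | 3850.00 | 191.67 | 23.33 | 737916.67 | 89833.33
Σ | 14700.00 |  |  | 1578791.67 | 469583.33
X̄ = 1578791.67 / 14700.00 = 107.40 mm
Ȳ = 469583.33 / 14700.00 = 31.94 mm

X̄ = 107.40 mm, Ȳ = 31.94 mm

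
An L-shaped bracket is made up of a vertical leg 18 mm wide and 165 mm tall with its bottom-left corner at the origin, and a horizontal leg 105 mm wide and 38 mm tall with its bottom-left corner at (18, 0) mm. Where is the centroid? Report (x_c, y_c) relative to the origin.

Part | A | x̄ᵢ | ȳᵢ | A·x̄ᵢ | A·ȳᵢ
vertical leg | 2970.00 | 9.00 | 82.50 | 26730.00 | 245025.00
horizontal leg | 3990.00 | 70.50 | 19.00 | 281295.00 | 75810.00
Σ | 6960.00 |  |  | 308025.00 | 320835.00
x_c = 308025.00 / 6960.00 = 44.26 mm
y_c = 320835.00 / 6960.00 = 46.10 mm

x_c = 44.26 mm, y_c = 46.10 mm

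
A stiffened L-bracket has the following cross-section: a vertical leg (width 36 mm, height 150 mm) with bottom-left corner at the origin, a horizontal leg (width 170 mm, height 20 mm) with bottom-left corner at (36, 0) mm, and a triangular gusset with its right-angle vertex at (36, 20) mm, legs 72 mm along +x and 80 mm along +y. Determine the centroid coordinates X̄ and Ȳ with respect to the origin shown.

X̄ = 58.34 mm, Ȳ = 49.09 mm

vertical leg: A = 36 × 150 = 5400.00, centroid at (18.00, 75.00).
horizontal leg: A = 170 × 20 = 3400.00, centroid at (121.00, 10.00).
gusset: A = ½·72·80 = 2880.00, centroid at (60.00, 46.67).
ΣA = 11680.00 mm²
ΣAX̄ = (5400.00)(18.00) + (3400.00)(121.00) + (2880.00)(60.00) = 681400.00 mm³
ΣAȲ = (5400.00)(75.00) + (3400.00)(10.00) + (2880.00)(46.67) = 573400.00 mm³
X̄ = 681400.00 / 11680.00 = 58.34 mm
Ȳ = 573400.00 / 11680.00 = 49.09 mm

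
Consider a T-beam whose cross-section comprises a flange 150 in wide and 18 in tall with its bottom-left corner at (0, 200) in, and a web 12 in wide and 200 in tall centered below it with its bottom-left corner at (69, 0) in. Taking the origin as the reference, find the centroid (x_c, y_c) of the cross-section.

x_c = 75.00 in, y_c = 157.71 in

web: A = 12 × 200 = 2400.00, centroid at (75.00, 100.00).
flange: A = 150 × 18 = 2700.00, centroid at (75.00, 209.00).
ΣA = 5100.00 in²
ΣAx_c = (2400.00)(75.00) + (2700.00)(75.00) = 382500.00 in³
ΣAy_c = (2400.00)(100.00) + (2700.00)(209.00) = 804300.00 in³
x_c = 382500.00 / 5100.00 = 75.00 in
y_c = 804300.00 / 5100.00 = 157.71 in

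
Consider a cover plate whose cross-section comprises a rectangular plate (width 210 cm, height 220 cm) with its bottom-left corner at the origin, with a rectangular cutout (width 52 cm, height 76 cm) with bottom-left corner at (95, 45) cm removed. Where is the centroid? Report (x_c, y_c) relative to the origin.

x_c = 103.50 cm, y_c = 112.53 cm

plate: A = 210 × 220 = 46200.00, centroid at (105.00, 110.00).
hole: A = −(52 × 76) = -3952.00, centroid at (121.00, 83.00).
ΣA = 42248.00 cm², ΣAx_c = 4372808.00 cm³, ΣAy_c = 4753984.00 cm³.
x_c = 4372808.00/42248.00 = 103.50 cm; y_c = 4753984.00/42248.00 = 112.53 cm.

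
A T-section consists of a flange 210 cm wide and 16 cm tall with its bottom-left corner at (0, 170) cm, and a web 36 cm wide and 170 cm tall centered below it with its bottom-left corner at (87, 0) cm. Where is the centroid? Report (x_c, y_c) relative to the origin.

x_c = 105.00 cm, y_c = 117.96 cm

Part | A | x̄ᵢ | ȳᵢ | A·x̄ᵢ | A·ȳᵢ
web | 6120.00 | 105.00 | 85.00 | 642600.00 | 520200.00
flange | 3360.00 | 105.00 | 178.00 | 352800.00 | 598080.00
Σ | 9480.00 |  |  | 995400.00 | 1118280.00
x_c = 995400.00 / 9480.00 = 105.00 cm
y_c = 1118280.00 / 9480.00 = 117.96 cm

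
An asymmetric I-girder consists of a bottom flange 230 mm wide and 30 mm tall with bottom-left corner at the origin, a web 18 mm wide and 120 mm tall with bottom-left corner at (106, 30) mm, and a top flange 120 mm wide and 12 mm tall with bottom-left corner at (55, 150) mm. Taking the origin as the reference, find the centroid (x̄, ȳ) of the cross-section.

bottom flange: A = 230 × 30 = 6900.00, centroid at (115.00, 15.00).
web: A = 18 × 120 = 2160.00, centroid at (115.00, 90.00).
top flange: A = 120 × 12 = 1440.00, centroid at (115.00, 156.00).
ΣA = 10500.00 mm², ΣAx̄ = 1207500.00 mm³, ΣAȳ = 522540.00 mm³.
x̄ = 1207500.00/10500.00 = 115.00 mm; ȳ = 522540.00/10500.00 = 49.77 mm.

x̄ = 115.00 mm, ȳ = 49.77 mm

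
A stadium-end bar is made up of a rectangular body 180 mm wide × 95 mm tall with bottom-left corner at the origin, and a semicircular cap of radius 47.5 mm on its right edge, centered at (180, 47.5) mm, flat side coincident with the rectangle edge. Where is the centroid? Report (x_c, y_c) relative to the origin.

x_c = 108.91 mm, y_c = 47.50 mm

rectangular body: A = 180 × 95 = 17100.00, centroid at (90.00, 47.50).
semicircular end: A = ½π·47.5² = 3544.11, centroid at (200.16, 47.50).
ΣA = 20644.11 mm², ΣAx_c = 2248387.57 mm³, ΣAy_c = 980595.19 mm³.
x_c = 2248387.57/20644.11 = 108.91 mm; y_c = 980595.19/20644.11 = 47.50 mm.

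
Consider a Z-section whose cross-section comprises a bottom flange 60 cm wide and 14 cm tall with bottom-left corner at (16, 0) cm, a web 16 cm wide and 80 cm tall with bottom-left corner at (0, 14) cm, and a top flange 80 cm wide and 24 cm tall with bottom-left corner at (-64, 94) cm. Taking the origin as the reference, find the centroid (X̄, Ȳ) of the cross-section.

bottom flange: A = 60 × 14 = 840.00, centroid at (46.00, 7.00).
web: A = 16 × 80 = 1280.00, centroid at (8.00, 54.00).
top flange: A = 80 × 24 = 1920.00, centroid at (-24.00, 106.00).
ΣA = 4040.00 cm², ΣAX̄ = 2800.00 cm³, ΣAȲ = 278520.00 cm³.
X̄ = 2800.00/4040.00 = 0.69 cm; Ȳ = 278520.00/4040.00 = 68.94 cm.

X̄ = 0.69 cm, Ȳ = 68.94 cm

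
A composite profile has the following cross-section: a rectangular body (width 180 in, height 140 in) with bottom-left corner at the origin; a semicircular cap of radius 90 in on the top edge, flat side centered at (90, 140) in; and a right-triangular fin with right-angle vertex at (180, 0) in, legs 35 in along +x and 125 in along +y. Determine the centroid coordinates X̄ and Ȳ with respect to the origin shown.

rectangular body: A = 180 × 140 = 25200.00, centroid at (90.00, 70.00).
semicircular top: A = ½π·90² = 12723.45, centroid at (90.00, 178.20).
triangular fin: A = ½·35·125 = 2187.50, centroid at (191.67, 41.67).
ΣA = 40110.95 in², ΣAX̄ = 3832381.36 in³, ΣAȲ = 4122428.87 in³.
X̄ = 3832381.36/40110.95 = 95.54 in; Ȳ = 4122428.87/40110.95 = 102.78 in.

X̄ = 95.54 in, Ȳ = 102.78 in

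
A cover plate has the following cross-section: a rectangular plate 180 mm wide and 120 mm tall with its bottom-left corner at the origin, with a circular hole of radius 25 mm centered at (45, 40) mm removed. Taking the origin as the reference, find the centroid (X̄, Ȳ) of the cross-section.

X̄ = 94.50 mm, Ȳ = 62.00 mm

plate: A = 180 × 120 = 21600.00, centroid at (90.00, 60.00).
hole: A = −π·25² = -1963.50, centroid at (45.00, 40.00).
ΣA = 19636.50 mm², ΣAX̄ = 1855642.71 mm³, ΣAȲ = 1217460.18 mm³.
X̄ = 1855642.71/19636.50 = 94.50 mm; Ȳ = 1217460.18/19636.50 = 62.00 mm.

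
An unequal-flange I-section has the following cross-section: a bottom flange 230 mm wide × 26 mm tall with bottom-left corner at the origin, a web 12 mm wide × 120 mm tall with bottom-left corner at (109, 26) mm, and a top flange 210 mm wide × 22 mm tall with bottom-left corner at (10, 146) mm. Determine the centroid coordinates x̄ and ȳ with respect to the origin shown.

x̄ = 115.00 mm, ȳ = 76.99 mm

Part | A | x̄ᵢ | ȳᵢ | A·x̄ᵢ | A·ȳᵢ
bottom flange | 5980.00 | 115.00 | 13.00 | 687700.00 | 77740.00
web | 1440.00 | 115.00 | 86.00 | 165600.00 | 123840.00
top flange | 4620.00 | 115.00 | 157.00 | 531300.00 | 725340.00
Σ | 12040.00 |  |  | 1384600.00 | 926920.00
x̄ = 1384600.00 / 12040.00 = 115.00 mm
ȳ = 926920.00 / 12040.00 = 76.99 mm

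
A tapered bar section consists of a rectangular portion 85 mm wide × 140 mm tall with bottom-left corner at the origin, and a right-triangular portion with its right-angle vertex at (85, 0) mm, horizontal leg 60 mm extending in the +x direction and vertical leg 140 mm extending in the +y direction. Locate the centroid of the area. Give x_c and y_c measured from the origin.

x_c = 58.80 mm, y_c = 63.91 mm

Part | A | x̄ᵢ | ȳᵢ | A·x̄ᵢ | A·ȳᵢ
rectangular portion | 11900.00 | 42.50 | 70.00 | 505750.00 | 833000.00
triangular portion | 4200.00 | 105.00 | 46.67 | 441000.00 | 196000.00
Σ | 16100.00 |  |  | 946750.00 | 1029000.00
x_c = 946750.00 / 16100.00 = 58.80 mm
y_c = 1029000.00 / 16100.00 = 63.91 mm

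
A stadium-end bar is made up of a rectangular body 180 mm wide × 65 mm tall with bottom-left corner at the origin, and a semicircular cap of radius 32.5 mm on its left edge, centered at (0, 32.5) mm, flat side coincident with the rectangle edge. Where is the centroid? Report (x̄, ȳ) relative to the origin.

x̄ = 77.11 mm, ȳ = 32.50 mm

rectangular body: A = 180 × 65 = 11700.00, centroid at (90.00, 32.50).
semicircular end: A = ½π·32.5² = 1659.15, centroid at (-13.79, 32.50).
ΣA = 13359.15 mm², ΣAx̄ = 1030114.58 mm³, ΣAȳ = 434172.49 mm³.
x̄ = 1030114.58/13359.15 = 77.11 mm; ȳ = 434172.49/13359.15 = 32.50 mm.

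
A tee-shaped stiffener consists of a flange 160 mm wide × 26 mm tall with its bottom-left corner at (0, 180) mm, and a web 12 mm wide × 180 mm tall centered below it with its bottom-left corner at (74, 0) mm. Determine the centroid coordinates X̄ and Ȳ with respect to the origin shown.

Part | A | x̄ᵢ | ȳᵢ | A·x̄ᵢ | A·ȳᵢ
web | 2160.00 | 80.00 | 90.00 | 172800.00 | 194400.00
flange | 4160.00 | 80.00 | 193.00 | 332800.00 | 802880.00
Σ | 6320.00 |  |  | 505600.00 | 997280.00
X̄ = 505600.00 / 6320.00 = 80.00 mm
Ȳ = 997280.00 / 6320.00 = 157.80 mm

X̄ = 80.00 mm, Ȳ = 157.80 mm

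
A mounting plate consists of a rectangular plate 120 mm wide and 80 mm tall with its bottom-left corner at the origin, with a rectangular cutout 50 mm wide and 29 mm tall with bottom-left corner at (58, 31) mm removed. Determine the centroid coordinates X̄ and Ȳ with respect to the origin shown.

Part | A | x̄ᵢ | ȳᵢ | A·x̄ᵢ | A·ȳᵢ
plate | 9600.00 | 60.00 | 40.00 | 576000.00 | 384000.00
hole | -1450.00 | 83.00 | 45.50 | -120350.00 | -65975.00
Σ | 8150.00 |  |  | 455650.00 | 318025.00
X̄ = 455650.00 / 8150.00 = 55.91 mm
Ȳ = 318025.00 / 8150.00 = 39.02 mm

X̄ = 55.91 mm, Ȳ = 39.02 mm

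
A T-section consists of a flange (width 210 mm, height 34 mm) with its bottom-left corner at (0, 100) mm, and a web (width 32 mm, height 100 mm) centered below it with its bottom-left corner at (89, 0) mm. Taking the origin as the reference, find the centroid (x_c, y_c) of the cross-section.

web: A = 32 × 100 = 3200.00, centroid at (105.00, 50.00).
flange: A = 210 × 34 = 7140.00, centroid at (105.00, 117.00).
ΣA = 10340.00 mm², ΣAx_c = 1085700.00 mm³, ΣAy_c = 995380.00 mm³.
x_c = 1085700.00/10340.00 = 105.00 mm; y_c = 995380.00/10340.00 = 96.26 mm.

x_c = 105.00 mm, y_c = 96.26 mm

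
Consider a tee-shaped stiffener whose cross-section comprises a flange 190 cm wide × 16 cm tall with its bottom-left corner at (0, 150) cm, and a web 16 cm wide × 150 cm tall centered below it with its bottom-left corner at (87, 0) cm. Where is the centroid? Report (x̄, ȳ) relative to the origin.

Part | A | x̄ᵢ | ȳᵢ | A·x̄ᵢ | A·ȳᵢ
web | 2400.00 | 95.00 | 75.00 | 228000.00 | 180000.00
flange | 3040.00 | 95.00 | 158.00 | 288800.00 | 480320.00
Σ | 5440.00 |  |  | 516800.00 | 660320.00
x̄ = 516800.00 / 5440.00 = 95.00 cm
ȳ = 660320.00 / 5440.00 = 121.38 cm

x̄ = 95.00 cm, ȳ = 121.38 cm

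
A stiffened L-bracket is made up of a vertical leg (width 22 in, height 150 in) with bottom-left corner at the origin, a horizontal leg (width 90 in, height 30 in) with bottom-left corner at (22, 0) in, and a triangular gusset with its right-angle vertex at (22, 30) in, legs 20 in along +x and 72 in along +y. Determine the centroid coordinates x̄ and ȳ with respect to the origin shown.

Part | A | x̄ᵢ | ȳᵢ | A·x̄ᵢ | A·ȳᵢ
vertical leg | 3300.00 | 11.00 | 75.00 | 36300.00 | 247500.00
horizontal leg | 2700.00 | 67.00 | 15.00 | 180900.00 | 40500.00
gusset | 720.00 | 28.67 | 54.00 | 20640.00 | 38880.00
Σ | 6720.00 |  |  | 237840.00 | 326880.00
x̄ = 237840.00 / 6720.00 = 35.39 in
ȳ = 326880.00 / 6720.00 = 48.64 in

x̄ = 35.39 in, ȳ = 48.64 in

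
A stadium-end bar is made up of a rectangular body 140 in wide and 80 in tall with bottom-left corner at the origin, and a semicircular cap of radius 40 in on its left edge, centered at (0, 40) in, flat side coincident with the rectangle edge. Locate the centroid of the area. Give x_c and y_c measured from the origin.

Part | A | x̄ᵢ | ȳᵢ | A·x̄ᵢ | A·ȳᵢ
rectangular body | 11200.00 | 70.00 | 40.00 | 784000.00 | 448000.00
semicircular end | 2513.27 | -16.98 | 40.00 | -42666.67 | 100530.96
Σ | 13713.27 |  |  | 741333.33 | 548530.96
x_c = 741333.33 / 13713.27 = 54.06 in
y_c = 548530.96 / 13713.27 = 40.00 in

x_c = 54.06 in, y_c = 40.00 in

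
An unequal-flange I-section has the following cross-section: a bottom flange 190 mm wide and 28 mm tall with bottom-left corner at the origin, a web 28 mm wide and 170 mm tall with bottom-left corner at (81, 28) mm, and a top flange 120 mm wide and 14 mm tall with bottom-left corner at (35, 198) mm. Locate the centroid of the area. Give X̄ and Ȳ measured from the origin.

Part | A | x̄ᵢ | ȳᵢ | A·x̄ᵢ | A·ȳᵢ
bottom flange | 5320.00 | 95.00 | 14.00 | 505400.00 | 74480.00
web | 4760.00 | 95.00 | 113.00 | 452200.00 | 537880.00
top flange | 1680.00 | 95.00 | 205.00 | 159600.00 | 344400.00
Σ | 11760.00 |  |  | 1117200.00 | 956760.00
X̄ = 1117200.00 / 11760.00 = 95.00 mm
Ȳ = 956760.00 / 11760.00 = 81.36 mm

X̄ = 95.00 mm, Ȳ = 81.36 mm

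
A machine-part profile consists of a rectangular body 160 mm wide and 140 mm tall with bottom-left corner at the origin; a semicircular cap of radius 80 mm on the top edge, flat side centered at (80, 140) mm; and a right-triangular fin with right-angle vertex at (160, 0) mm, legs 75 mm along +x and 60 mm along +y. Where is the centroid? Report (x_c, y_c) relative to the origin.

x_c = 86.81 mm, y_c = 96.87 mm

rectangular body: A = 160 × 140 = 22400.00, centroid at (80.00, 70.00).
semicircular top: A = ½π·80² = 10053.10, centroid at (80.00, 173.95).
triangular fin: A = ½·75·60 = 2250.00, centroid at (185.00, 20.00).
ΣA = 34703.10 mm², ΣAx_c = 3012497.72 mm³, ΣAy_c = 3361766.84 mm³.
x_c = 3012497.72/34703.10 = 86.81 mm; y_c = 3361766.84/34703.10 = 96.87 mm.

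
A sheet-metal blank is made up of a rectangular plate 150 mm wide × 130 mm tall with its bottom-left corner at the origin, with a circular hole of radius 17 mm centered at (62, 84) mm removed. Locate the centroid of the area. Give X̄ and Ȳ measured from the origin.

plate: A = 150 × 130 = 19500.00, centroid at (75.00, 65.00).
hole: A = −π·17² = -907.92, centroid at (62.00, 84.00).
ΣA = 18592.08 mm²
ΣAX̄ = (19500.00)(75.00) + (-907.92)(62.00) = 1406208.94 mm³
ΣAȲ = (19500.00)(65.00) + (-907.92)(84.00) = 1191234.70 mm³
X̄ = 1406208.94 / 18592.08 = 75.63 mm
Ȳ = 1191234.70 / 18592.08 = 64.07 mm

X̄ = 75.63 mm, Ȳ = 64.07 mm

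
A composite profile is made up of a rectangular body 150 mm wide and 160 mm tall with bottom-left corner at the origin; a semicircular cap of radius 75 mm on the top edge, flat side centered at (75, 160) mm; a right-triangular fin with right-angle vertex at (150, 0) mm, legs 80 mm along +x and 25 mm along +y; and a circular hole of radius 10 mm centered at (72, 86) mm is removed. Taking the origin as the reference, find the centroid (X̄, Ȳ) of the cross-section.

X̄ = 78.06 mm, Ȳ = 107.28 mm

rectangular body: A = 150 × 160 = 24000.00, centroid at (75.00, 80.00).
semicircular top: A = ½π·75² = 8835.73, centroid at (75.00, 191.83).
triangular fin: A = ½·80·25 = 1000.00, centroid at (176.67, 8.33).
hole: A = −π·10² = -314.16, centroid at (72.00, 86.00).
ΣA = 33521.57 mm², ΣAX̄ = 2616726.90 mm³, ΣAȲ = 3596282.33 mm³.
X̄ = 2616726.90/33521.57 = 78.06 mm; Ȳ = 3596282.33/33521.57 = 107.28 mm.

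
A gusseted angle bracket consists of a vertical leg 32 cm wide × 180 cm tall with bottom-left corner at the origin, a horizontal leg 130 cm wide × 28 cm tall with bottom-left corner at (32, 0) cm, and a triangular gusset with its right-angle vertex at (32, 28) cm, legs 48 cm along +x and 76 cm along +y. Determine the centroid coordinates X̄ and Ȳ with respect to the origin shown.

Part | A | x̄ᵢ | ȳᵢ | A·x̄ᵢ | A·ȳᵢ
vertical leg | 5760.00 | 16.00 | 90.00 | 92160.00 | 518400.00
horizontal leg | 3640.00 | 97.00 | 14.00 | 353080.00 | 50960.00
gusset | 1824.00 | 48.00 | 53.33 | 87552.00 | 97280.00
Σ | 11224.00 |  |  | 532792.00 | 666640.00
X̄ = 532792.00 / 11224.00 = 47.47 cm
Ȳ = 666640.00 / 11224.00 = 59.39 cm

X̄ = 47.47 cm, Ȳ = 59.39 cm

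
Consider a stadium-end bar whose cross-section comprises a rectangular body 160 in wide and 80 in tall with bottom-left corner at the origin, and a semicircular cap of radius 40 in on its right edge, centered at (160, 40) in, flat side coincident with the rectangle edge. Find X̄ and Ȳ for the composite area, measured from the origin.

rectangular body: A = 160 × 80 = 12800.00, centroid at (80.00, 40.00).
semicircular end: A = ½π·40² = 2513.27, centroid at (176.98, 40.00).
ΣA = 15313.27 in², ΣAX̄ = 1468790.53 in³, ΣAȲ = 612530.96 in³.
X̄ = 1468790.53/15313.27 = 95.92 in; Ȳ = 612530.96/15313.27 = 40.00 in.

X̄ = 95.92 in, Ȳ = 40.00 in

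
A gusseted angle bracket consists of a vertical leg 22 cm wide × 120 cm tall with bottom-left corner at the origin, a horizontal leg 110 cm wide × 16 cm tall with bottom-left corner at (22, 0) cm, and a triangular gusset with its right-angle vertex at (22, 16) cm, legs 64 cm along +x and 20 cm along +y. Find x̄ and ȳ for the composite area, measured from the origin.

vertical leg: A = 22 × 120 = 2640.00, centroid at (11.00, 60.00).
horizontal leg: A = 110 × 16 = 1760.00, centroid at (77.00, 8.00).
gusset: A = ½·64·20 = 640.00, centroid at (43.33, 22.67).
ΣA = 5040.00 cm², ΣAx̄ = 192293.33 cm³, ΣAȳ = 186986.67 cm³.
x̄ = 192293.33/5040.00 = 38.15 cm; ȳ = 186986.67/5040.00 = 37.10 cm.

x̄ = 38.15 cm, ȳ = 37.10 cm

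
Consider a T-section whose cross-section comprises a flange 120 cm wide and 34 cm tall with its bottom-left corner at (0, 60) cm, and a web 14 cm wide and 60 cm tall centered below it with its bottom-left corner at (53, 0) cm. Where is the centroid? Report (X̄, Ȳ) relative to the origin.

X̄ = 60.00 cm, Ȳ = 68.98 cm

web: A = 14 × 60 = 840.00, centroid at (60.00, 30.00).
flange: A = 120 × 34 = 4080.00, centroid at (60.00, 77.00).
ΣA = 4920.00 cm², ΣAX̄ = 295200.00 cm³, ΣAȲ = 339360.00 cm³.
X̄ = 295200.00/4920.00 = 60.00 cm; Ȳ = 339360.00/4920.00 = 68.98 cm.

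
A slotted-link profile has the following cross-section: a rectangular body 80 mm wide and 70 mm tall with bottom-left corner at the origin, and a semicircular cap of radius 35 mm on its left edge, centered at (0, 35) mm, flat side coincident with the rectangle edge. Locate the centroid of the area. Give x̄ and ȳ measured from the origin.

Part | A | x̄ᵢ | ȳᵢ | A·x̄ᵢ | A·ȳᵢ
rectangular body | 5600.00 | 40.00 | 35.00 | 224000.00 | 196000.00
semicircular end | 1924.23 | -14.85 | 35.00 | -28583.33 | 67347.89
Σ | 7524.23 |  |  | 195416.67 | 263347.89
x̄ = 195416.67 / 7524.23 = 25.97 mm
ȳ = 263347.89 / 7524.23 = 35.00 mm

x̄ = 25.97 mm, ȳ = 35.00 mm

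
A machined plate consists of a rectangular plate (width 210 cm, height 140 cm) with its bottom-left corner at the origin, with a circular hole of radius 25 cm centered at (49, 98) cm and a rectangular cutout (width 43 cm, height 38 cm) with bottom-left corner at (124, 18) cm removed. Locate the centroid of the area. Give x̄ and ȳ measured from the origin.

plate: A = 210 × 140 = 29400.00, centroid at (105.00, 70.00).
hole 1: A = −π·25² = -1963.50, centroid at (49.00, 98.00).
hole 2: A = −(43 × 38) = -1634.00, centroid at (145.50, 37.00).
ΣA = 25802.50 cm², ΣAx̄ = 2753041.72 cm³, ΣAȳ = 1805119.45 cm³.
x̄ = 2753041.72/25802.50 = 106.70 cm; ȳ = 1805119.45/25802.50 = 69.96 cm.

x̄ = 106.70 cm, ȳ = 69.96 cm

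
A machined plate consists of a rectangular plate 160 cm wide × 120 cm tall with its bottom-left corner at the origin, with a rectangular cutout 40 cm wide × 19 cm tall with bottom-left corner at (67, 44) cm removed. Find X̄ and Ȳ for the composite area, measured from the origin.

plate: A = 160 × 120 = 19200.00, centroid at (80.00, 60.00).
hole: A = −(40 × 19) = -760.00, centroid at (87.00, 53.50).
ΣA = 18440.00 cm², ΣAX̄ = 1469880.00 cm³, ΣAȲ = 1111340.00 cm³.
X̄ = 1469880.00/18440.00 = 79.71 cm; Ȳ = 1111340.00/18440.00 = 60.27 cm.

X̄ = 79.71 cm, Ȳ = 60.27 cm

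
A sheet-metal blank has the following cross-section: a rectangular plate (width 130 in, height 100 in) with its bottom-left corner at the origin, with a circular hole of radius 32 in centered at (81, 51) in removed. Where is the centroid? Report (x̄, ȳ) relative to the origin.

plate: A = 130 × 100 = 13000.00, centroid at (65.00, 50.00).
hole: A = −π·32² = -3216.99, centroid at (81.00, 51.00).
ΣA = 9783.01 in², ΣAx̄ = 584423.74 in³, ΣAȳ = 485933.47 in³.
x̄ = 584423.74/9783.01 = 59.74 in; ȳ = 485933.47/9783.01 = 49.67 in.

x̄ = 59.74 in, ȳ = 49.67 in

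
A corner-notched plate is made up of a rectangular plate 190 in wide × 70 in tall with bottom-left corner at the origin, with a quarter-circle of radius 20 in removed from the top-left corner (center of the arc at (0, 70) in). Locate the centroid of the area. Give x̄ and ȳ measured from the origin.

x̄ = 97.09 in, ȳ = 34.36 in

plate: A = 190 × 70 = 13300.00, centroid at (95.00, 35.00).
removed quarter-circle: A = −¼π·20² = -314.16, centroid at (8.49, 61.51).
ΣA = 12985.84 in², ΣAx̄ = 1260833.33 in³, ΣAȳ = 446175.52 in³.
x̄ = 1260833.33/12985.84 = 97.09 in; ȳ = 446175.52/12985.84 = 34.36 in.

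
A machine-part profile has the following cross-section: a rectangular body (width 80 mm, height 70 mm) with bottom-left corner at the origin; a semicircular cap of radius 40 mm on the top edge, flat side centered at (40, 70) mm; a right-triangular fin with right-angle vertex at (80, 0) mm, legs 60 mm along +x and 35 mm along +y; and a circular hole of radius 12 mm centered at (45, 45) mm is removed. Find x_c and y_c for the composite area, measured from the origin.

x_c = 46.97 mm, y_c = 46.66 mm

rectangular body: A = 80 × 70 = 5600.00, centroid at (40.00, 35.00).
semicircular top: A = ½π·40² = 2513.27, centroid at (40.00, 86.98).
triangular fin: A = ½·60·35 = 1050.00, centroid at (100.00, 11.67).
hole: A = −π·12² = -452.39, centroid at (45.00, 45.00).
ΣA = 8710.88 mm², ΣAx_c = 409173.44 mm³, ΣAy_c = 406488.33 mm³.
x_c = 409173.44/8710.88 = 46.97 mm; y_c = 406488.33/8710.88 = 46.66 mm.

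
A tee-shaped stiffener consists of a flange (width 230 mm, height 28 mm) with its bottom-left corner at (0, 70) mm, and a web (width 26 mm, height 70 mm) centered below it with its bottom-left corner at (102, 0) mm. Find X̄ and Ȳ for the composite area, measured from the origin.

Part | A | x̄ᵢ | ȳᵢ | A·x̄ᵢ | A·ȳᵢ
web | 1820.00 | 115.00 | 35.00 | 209300.00 | 63700.00
flange | 6440.00 | 115.00 | 84.00 | 740600.00 | 540960.00
Σ | 8260.00 |  |  | 949900.00 | 604660.00
X̄ = 949900.00 / 8260.00 = 115.00 mm
Ȳ = 604660.00 / 8260.00 = 73.20 mm

X̄ = 115.00 mm, Ȳ = 73.20 mm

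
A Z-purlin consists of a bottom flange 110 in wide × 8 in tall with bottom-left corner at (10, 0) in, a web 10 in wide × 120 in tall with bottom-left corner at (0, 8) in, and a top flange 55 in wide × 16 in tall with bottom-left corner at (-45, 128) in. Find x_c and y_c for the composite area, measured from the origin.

bottom flange: A = 110 × 8 = 880.00, centroid at (65.00, 4.00).
web: A = 10 × 120 = 1200.00, centroid at (5.00, 68.00).
top flange: A = 55 × 16 = 880.00, centroid at (-17.50, 136.00).
ΣA = 2960.00 in², ΣAx_c = 47800.00 in³, ΣAy_c = 204800.00 in³.
x_c = 47800.00/2960.00 = 16.15 in; y_c = 204800.00/2960.00 = 69.19 in.

x_c = 16.15 in, y_c = 69.19 in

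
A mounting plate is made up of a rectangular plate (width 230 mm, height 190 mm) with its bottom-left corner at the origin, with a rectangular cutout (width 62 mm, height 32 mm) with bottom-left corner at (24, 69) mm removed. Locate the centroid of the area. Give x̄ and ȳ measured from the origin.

x̄ = 117.85 mm, ȳ = 95.48 mm

Part | A | x̄ᵢ | ȳᵢ | A·x̄ᵢ | A·ȳᵢ
plate | 43700.00 | 115.00 | 95.00 | 5025500.00 | 4151500.00
hole | -1984.00 | 55.00 | 85.00 | -109120.00 | -168640.00
Σ | 41716.00 |  |  | 4916380.00 | 3982860.00
x̄ = 4916380.00 / 41716.00 = 117.85 mm
ȳ = 3982860.00 / 41716.00 = 95.48 mm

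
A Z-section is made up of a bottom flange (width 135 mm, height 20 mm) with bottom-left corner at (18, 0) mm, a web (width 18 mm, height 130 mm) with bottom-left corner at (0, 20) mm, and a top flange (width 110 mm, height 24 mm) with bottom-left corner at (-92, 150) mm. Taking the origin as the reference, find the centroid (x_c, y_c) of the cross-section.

bottom flange: A = 135 × 20 = 2700.00, centroid at (85.50, 10.00).
web: A = 18 × 130 = 2340.00, centroid at (9.00, 85.00).
top flange: A = 110 × 24 = 2640.00, centroid at (-37.00, 162.00).
ΣA = 7680.00 mm²
ΣAx_c = (2700.00)(85.50) + (2340.00)(9.00) + (2640.00)(-37.00) = 154230.00 mm³
ΣAy_c = (2700.00)(10.00) + (2340.00)(85.00) + (2640.00)(162.00) = 653580.00 mm³
x_c = 154230.00 / 7680.00 = 20.08 mm
y_c = 653580.00 / 7680.00 = 85.10 mm

x_c = 20.08 mm, y_c = 85.10 mm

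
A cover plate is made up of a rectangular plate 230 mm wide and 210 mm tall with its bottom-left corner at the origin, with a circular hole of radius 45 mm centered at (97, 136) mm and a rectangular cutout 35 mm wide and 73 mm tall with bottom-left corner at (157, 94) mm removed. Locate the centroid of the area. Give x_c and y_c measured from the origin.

plate: A = 230 × 210 = 48300.00, centroid at (115.00, 105.00).
hole 1: A = −π·45² = -6361.73, centroid at (97.00, 136.00).
hole 2: A = −(35 × 73) = -2555.00, centroid at (174.50, 130.50).
ΣA = 39383.27 mm²
ΣAx_c = (48300.00)(115.00) + (-6361.73)(97.00) + (-2555.00)(174.50) = 4491565.16 mm³
ΣAy_c = (48300.00)(105.00) + (-6361.73)(136.00) + (-2555.00)(130.50) = 3872877.88 mm³
x_c = 4491565.16 / 39383.27 = 114.05 mm
y_c = 3872877.88 / 39383.27 = 98.34 mm

x_c = 114.05 mm, y_c = 98.34 mm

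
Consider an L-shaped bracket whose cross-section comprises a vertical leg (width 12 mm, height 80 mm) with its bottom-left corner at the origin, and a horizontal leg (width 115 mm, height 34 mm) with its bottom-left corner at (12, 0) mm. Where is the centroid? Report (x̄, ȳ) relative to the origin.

Part | A | x̄ᵢ | ȳᵢ | A·x̄ᵢ | A·ȳᵢ
vertical leg | 960.00 | 6.00 | 40.00 | 5760.00 | 38400.00
horizontal leg | 3910.00 | 69.50 | 17.00 | 271745.00 | 66470.00
Σ | 4870.00 |  |  | 277505.00 | 104870.00
x̄ = 277505.00 / 4870.00 = 56.98 mm
ȳ = 104870.00 / 4870.00 = 21.53 mm

x̄ = 56.98 mm, ȳ = 21.53 mm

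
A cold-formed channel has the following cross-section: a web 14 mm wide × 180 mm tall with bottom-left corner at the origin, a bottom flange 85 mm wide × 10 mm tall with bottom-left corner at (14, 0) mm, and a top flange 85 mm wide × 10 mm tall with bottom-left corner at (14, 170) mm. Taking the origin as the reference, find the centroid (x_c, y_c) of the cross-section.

x_c = 26.94 mm, y_c = 90.00 mm

Part | A | x̄ᵢ | ȳᵢ | A·x̄ᵢ | A·ȳᵢ
web | 2520.00 | 7.00 | 90.00 | 17640.00 | 226800.00
bottom flange | 850.00 | 56.50 | 5.00 | 48025.00 | 4250.00
top flange | 850.00 | 56.50 | 175.00 | 48025.00 | 148750.00
Σ | 4220.00 |  |  | 113690.00 | 379800.00
x_c = 113690.00 / 4220.00 = 26.94 mm
y_c = 379800.00 / 4220.00 = 90.00 mm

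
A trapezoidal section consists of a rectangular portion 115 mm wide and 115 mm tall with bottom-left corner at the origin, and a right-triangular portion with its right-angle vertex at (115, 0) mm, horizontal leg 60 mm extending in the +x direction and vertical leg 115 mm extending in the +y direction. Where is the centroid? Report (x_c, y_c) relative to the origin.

Part | A | x̄ᵢ | ȳᵢ | A·x̄ᵢ | A·ȳᵢ
rectangular portion | 13225.00 | 57.50 | 57.50 | 760437.50 | 760437.50
triangular portion | 3450.00 | 135.00 | 38.33 | 465750.00 | 132250.00
Σ | 16675.00 |  |  | 1226187.50 | 892687.50
x_c = 1226187.50 / 16675.00 = 73.53 mm
y_c = 892687.50 / 16675.00 = 53.53 mm

x_c = 73.53 mm, y_c = 53.53 mm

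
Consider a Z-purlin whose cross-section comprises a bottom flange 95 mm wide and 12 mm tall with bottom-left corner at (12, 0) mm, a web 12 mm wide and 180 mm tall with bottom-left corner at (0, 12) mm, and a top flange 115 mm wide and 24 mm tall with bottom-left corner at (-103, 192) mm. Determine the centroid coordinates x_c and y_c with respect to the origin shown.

bottom flange: A = 95 × 12 = 1140.00, centroid at (59.50, 6.00).
web: A = 12 × 180 = 2160.00, centroid at (6.00, 102.00).
top flange: A = 115 × 24 = 2760.00, centroid at (-45.50, 204.00).
ΣA = 6060.00 mm²
ΣAx_c = (1140.00)(59.50) + (2160.00)(6.00) + (2760.00)(-45.50) = -44790.00 mm³
ΣAy_c = (1140.00)(6.00) + (2160.00)(102.00) + (2760.00)(204.00) = 790200.00 mm³
x_c = -44790.00 / 6060.00 = -7.39 mm
y_c = 790200.00 / 6060.00 = 130.40 mm

x_c = -7.39 mm, y_c = 130.40 mm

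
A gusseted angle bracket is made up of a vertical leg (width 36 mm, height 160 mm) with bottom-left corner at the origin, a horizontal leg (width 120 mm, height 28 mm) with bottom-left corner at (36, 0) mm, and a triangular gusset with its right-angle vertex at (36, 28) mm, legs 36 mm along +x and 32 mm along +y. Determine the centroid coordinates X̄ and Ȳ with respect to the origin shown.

X̄ = 46.81 mm, Ȳ = 54.67 mm

vertical leg: A = 36 × 160 = 5760.00, centroid at (18.00, 80.00).
horizontal leg: A = 120 × 28 = 3360.00, centroid at (96.00, 14.00).
gusset: A = ½·36·32 = 576.00, centroid at (48.00, 38.67).
ΣA = 9696.00 mm²
ΣAX̄ = (5760.00)(18.00) + (3360.00)(96.00) + (576.00)(48.00) = 453888.00 mm³
ΣAȲ = (5760.00)(80.00) + (3360.00)(14.00) + (576.00)(38.67) = 530112.00 mm³
X̄ = 453888.00 / 9696.00 = 46.81 mm
Ȳ = 530112.00 / 9696.00 = 54.67 mm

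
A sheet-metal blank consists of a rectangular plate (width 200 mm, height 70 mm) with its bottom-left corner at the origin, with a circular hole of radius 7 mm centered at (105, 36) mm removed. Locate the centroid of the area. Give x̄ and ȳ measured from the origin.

x̄ = 99.94 mm, ȳ = 34.99 mm

plate: A = 200 × 70 = 14000.00, centroid at (100.00, 35.00).
hole: A = −π·7² = -153.94, centroid at (105.00, 36.00).
ΣA = 13846.06 mm²
ΣAx̄ = (14000.00)(100.00) + (-153.94)(105.00) = 1383836.51 mm³
ΣAȳ = (14000.00)(35.00) + (-153.94)(36.00) = 484458.23 mm³
x̄ = 1383836.51 / 13846.06 = 99.94 mm
ȳ = 484458.23 / 13846.06 = 34.99 mm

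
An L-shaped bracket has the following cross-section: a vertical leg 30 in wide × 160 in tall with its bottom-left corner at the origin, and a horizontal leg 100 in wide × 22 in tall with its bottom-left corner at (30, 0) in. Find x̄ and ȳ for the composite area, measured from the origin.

x̄ = 35.43 in, ȳ = 58.31 in

Part | A | x̄ᵢ | ȳᵢ | A·x̄ᵢ | A·ȳᵢ
vertical leg | 4800.00 | 15.00 | 80.00 | 72000.00 | 384000.00
horizontal leg | 2200.00 | 80.00 | 11.00 | 176000.00 | 24200.00
Σ | 7000.00 |  |  | 248000.00 | 408200.00
x̄ = 248000.00 / 7000.00 = 35.43 in
ȳ = 408200.00 / 7000.00 = 58.31 in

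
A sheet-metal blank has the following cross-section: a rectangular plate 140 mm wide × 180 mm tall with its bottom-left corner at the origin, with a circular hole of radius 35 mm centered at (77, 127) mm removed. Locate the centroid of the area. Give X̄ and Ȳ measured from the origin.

Part | A | x̄ᵢ | ȳᵢ | A·x̄ᵢ | A·ȳᵢ
plate | 25200.00 | 70.00 | 90.00 | 1764000.00 | 2268000.00
hole | -3848.45 | 77.00 | 127.00 | -296330.73 | -488753.28
Σ | 21351.55 |  |  | 1467669.27 | 1779246.72
X̄ = 1467669.27 / 21351.55 = 68.74 mm
Ȳ = 1779246.72 / 21351.55 = 83.33 mm

X̄ = 68.74 mm, Ȳ = 83.33 mm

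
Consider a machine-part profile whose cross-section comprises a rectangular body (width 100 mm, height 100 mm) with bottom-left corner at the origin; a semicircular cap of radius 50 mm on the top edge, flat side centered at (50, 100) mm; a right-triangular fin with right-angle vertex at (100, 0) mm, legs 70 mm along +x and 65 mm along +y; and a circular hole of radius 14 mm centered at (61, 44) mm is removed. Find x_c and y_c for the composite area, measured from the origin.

rectangular body: A = 100 × 100 = 10000.00, centroid at (50.00, 50.00).
semicircular top: A = ½π·50² = 3926.99, centroid at (50.00, 121.22).
triangular fin: A = ½·70·65 = 2275.00, centroid at (123.33, 21.67).
hole: A = −π·14² = -615.75, centroid at (61.00, 44.00).
ΣA = 15586.24 mm², ΣAx_c = 939371.99 mm³, ΣAy_c = 998230.99 mm³.
x_c = 939371.99/15586.24 = 60.27 mm; y_c = 998230.99/15586.24 = 64.05 mm.

x_c = 60.27 mm, y_c = 64.05 mm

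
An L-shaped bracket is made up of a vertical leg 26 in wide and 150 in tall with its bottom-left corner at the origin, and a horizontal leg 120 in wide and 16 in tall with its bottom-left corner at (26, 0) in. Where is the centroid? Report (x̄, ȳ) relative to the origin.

x̄ = 37.08 in, ȳ = 52.90 in

vertical leg: A = 26 × 150 = 3900.00, centroid at (13.00, 75.00).
horizontal leg: A = 120 × 16 = 1920.00, centroid at (86.00, 8.00).
ΣA = 5820.00 in²
ΣAx̄ = (3900.00)(13.00) + (1920.00)(86.00) = 215820.00 in³
ΣAȳ = (3900.00)(75.00) + (1920.00)(8.00) = 307860.00 in³
x̄ = 215820.00 / 5820.00 = 37.08 in
ȳ = 307860.00 / 5820.00 = 52.90 in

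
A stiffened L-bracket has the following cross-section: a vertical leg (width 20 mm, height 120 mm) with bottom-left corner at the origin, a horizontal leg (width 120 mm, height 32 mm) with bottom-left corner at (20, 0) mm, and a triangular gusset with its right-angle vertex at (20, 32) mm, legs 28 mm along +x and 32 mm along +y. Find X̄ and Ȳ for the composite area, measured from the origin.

X̄ = 51.49 mm, Ȳ = 33.58 mm

vertical leg: A = 20 × 120 = 2400.00, centroid at (10.00, 60.00).
horizontal leg: A = 120 × 32 = 3840.00, centroid at (80.00, 16.00).
gusset: A = ½·28·32 = 448.00, centroid at (29.33, 42.67).
ΣA = 6688.00 mm², ΣAX̄ = 344341.33 mm³, ΣAȲ = 224554.67 mm³.
X̄ = 344341.33/6688.00 = 51.49 mm; Ȳ = 224554.67/6688.00 = 33.58 mm.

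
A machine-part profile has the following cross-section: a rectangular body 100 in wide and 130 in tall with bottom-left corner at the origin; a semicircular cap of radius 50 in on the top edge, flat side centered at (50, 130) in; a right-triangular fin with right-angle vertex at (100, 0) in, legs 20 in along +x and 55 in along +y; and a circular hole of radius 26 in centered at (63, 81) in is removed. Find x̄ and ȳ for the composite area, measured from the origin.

x̄ = 50.23 in, ȳ = 83.17 in

rectangular body: A = 100 × 130 = 13000.00, centroid at (50.00, 65.00).
semicircular top: A = ½π·50² = 3926.99, centroid at (50.00, 151.22).
triangular fin: A = ½·20·55 = 550.00, centroid at (106.67, 18.33).
hole: A = −π·26² = -2123.72, centroid at (63.00, 81.00).
ΣA = 15353.27 in², ΣAx̄ = 771222.06 in³, ΣAȳ = 1276904.43 in³.
x̄ = 771222.06/15353.27 = 50.23 in; ȳ = 1276904.43/15353.27 = 83.17 in.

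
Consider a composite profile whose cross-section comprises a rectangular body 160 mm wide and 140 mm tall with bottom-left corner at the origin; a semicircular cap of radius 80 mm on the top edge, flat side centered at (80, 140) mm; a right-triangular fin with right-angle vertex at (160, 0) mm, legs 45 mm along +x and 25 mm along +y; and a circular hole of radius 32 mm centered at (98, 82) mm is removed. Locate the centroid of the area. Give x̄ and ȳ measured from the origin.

rectangular body: A = 160 × 140 = 22400.00, centroid at (80.00, 70.00).
semicircular top: A = ½π·80² = 10053.10, centroid at (80.00, 173.95).
triangular fin: A = ½·45·25 = 562.50, centroid at (175.00, 8.33).
hole: A = −π·32² = -3216.99, centroid at (98.00, 82.00).
ΣA = 29798.61 mm²
ΣAx̄ = (22400.00)(80.00) + (10053.10)(80.00) + (562.50)(175.00) + (-3216.99)(98.00) = 2379420.11 mm³
ΣAȳ = (22400.00)(70.00) + (10053.10)(173.95) + (562.50)(8.33) + (-3216.99)(82.00) = 3057661.09 mm³
x̄ = 2379420.11 / 29798.61 = 79.85 mm
ȳ = 3057661.09 / 29798.61 = 102.61 mm

x̄ = 79.85 mm, ȳ = 102.61 mm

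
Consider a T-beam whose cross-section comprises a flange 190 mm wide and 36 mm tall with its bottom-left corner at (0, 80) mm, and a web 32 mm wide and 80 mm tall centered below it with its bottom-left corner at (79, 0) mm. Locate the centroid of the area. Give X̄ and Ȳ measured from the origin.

X̄ = 95.00 mm, Ȳ = 82.20 mm

web: A = 32 × 80 = 2560.00, centroid at (95.00, 40.00).
flange: A = 190 × 36 = 6840.00, centroid at (95.00, 98.00).
ΣA = 9400.00 mm²
ΣAX̄ = (2560.00)(95.00) + (6840.00)(95.00) = 893000.00 mm³
ΣAȲ = (2560.00)(40.00) + (6840.00)(98.00) = 772720.00 mm³
X̄ = 893000.00 / 9400.00 = 95.00 mm
Ȳ = 772720.00 / 9400.00 = 82.20 mm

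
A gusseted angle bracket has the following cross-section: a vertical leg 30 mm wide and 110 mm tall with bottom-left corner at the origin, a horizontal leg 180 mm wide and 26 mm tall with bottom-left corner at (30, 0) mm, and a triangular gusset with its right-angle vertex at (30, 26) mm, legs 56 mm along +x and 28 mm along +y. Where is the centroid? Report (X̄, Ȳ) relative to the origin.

X̄ = 74.08 mm, Ȳ = 30.81 mm

vertical leg: A = 30 × 110 = 3300.00, centroid at (15.00, 55.00).
horizontal leg: A = 180 × 26 = 4680.00, centroid at (120.00, 13.00).
gusset: A = ½·56·28 = 784.00, centroid at (48.67, 35.33).
ΣA = 8764.00 mm², ΣAX̄ = 649254.67 mm³, ΣAȲ = 270041.33 mm³.
X̄ = 649254.67/8764.00 = 74.08 mm; Ȳ = 270041.33/8764.00 = 30.81 mm.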